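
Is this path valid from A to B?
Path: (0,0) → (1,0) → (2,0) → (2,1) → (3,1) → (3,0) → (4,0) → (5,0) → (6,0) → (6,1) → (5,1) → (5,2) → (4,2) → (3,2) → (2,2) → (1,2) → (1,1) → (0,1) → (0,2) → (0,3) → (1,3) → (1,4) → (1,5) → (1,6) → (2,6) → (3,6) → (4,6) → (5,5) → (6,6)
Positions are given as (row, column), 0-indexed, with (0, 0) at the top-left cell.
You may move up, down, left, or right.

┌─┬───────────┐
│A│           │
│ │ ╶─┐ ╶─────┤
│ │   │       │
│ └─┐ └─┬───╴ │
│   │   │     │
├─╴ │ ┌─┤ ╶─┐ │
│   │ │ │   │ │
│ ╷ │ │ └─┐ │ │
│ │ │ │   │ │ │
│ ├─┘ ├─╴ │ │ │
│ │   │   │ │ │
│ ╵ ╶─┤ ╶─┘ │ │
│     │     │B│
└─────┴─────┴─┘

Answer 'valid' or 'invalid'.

Checking path validity:
Result: Invalid move at step 27: cannot move from (4, 6) to (5, 5).

invalid

Correct solution:

┌─┬───────────┐
│A│↱ → ↓      │
│ │ ╶─┐ ╶─────┤
│↓│↑ ↰│↳ → → ↓│
│ └─┐ └─┬───╴ │
│↳ ↓│↑  │    ↓│
├─╴ │ ┌─┤ ╶─┐ │
│↓ ↲│↑│ │   │↓│
│ ╷ │ │ └─┐ │ │
│↓│ │↑│   │ │↓│
│ ├─┘ ├─╴ │ │ │
│↓│↱ ↑│   │ │↓│
│ ╵ ╶─┤ ╶─┘ │ │
│↳ ↑  │     │B│
└─────┴─────┴─┘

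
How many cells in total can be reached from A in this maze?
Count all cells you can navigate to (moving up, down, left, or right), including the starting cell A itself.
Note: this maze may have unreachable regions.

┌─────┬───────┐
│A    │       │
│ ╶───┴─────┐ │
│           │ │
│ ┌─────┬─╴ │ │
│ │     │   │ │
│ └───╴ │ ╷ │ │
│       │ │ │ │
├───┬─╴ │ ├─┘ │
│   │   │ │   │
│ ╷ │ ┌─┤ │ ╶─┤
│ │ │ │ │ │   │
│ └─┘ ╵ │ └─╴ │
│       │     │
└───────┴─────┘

Using BFS/flood-fill to find all reachable cells from A:
Maze size: 7 × 7 = 49 total cells
All cells are reachable — the maze is fully connected.
Reachable cells: 49

Reachable region (· marks reachable cells):

┌─────┬───────┐
│A · ·│· · · ·│
│ ╶───┴─────┐ │
│· · · · · ·│·│
│ ┌─────┬─╴ │ │
│·│· · ·│· ·│·│
│ └───╴ │ ╷ │ │
│· · · ·│·│·│·│
├───┬─╴ │ ├─┘ │
│· ·│· ·│·│· ·│
│ ╷ │ ┌─┤ │ ╶─┤
│·│·│·│·│·│· ·│
│ └─┘ ╵ │ └─╴ │
│· · · ·│· · ·│
└───────┴─────┘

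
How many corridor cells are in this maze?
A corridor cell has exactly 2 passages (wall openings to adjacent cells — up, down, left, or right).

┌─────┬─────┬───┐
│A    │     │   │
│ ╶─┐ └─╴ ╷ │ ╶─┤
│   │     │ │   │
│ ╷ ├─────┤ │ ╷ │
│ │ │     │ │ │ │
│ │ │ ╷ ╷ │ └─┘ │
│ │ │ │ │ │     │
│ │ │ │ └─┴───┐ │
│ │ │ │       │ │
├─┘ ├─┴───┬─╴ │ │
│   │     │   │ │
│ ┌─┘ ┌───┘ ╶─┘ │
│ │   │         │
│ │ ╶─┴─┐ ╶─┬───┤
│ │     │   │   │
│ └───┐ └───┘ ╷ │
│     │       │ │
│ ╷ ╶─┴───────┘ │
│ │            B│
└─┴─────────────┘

Counting cells with exactly 2 passages:
Total corridor cells: 60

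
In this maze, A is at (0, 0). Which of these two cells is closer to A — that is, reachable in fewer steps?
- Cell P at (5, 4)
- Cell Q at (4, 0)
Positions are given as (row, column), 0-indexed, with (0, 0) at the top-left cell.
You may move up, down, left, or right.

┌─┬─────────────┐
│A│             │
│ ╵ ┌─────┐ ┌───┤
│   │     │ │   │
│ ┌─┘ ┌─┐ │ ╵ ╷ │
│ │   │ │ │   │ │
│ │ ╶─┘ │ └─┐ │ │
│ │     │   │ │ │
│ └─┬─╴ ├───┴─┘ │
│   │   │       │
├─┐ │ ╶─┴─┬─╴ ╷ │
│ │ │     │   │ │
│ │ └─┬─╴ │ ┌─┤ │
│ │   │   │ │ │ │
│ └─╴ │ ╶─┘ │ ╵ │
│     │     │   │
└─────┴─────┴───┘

Shortest path A → P at (5, 4): 25 steps
Shortest path A → Q at (4, 0): 4 steps

Q is closer (4 steps vs 25 steps).

Path to P:

┌─┬─────────────┐
│A│↱ → → → ↓    │
│ ╵ ┌─────┐ ┌───┤
│↳ ↑│     │↓│↱ ↓│
│ ┌─┘ ┌─┐ │ ╵ ╷ │
│ │   │ │ │↳ ↑│↓│
│ │ ╶─┘ │ └─┐ │ │
│ │     │   │ │↓│
│ └─┬─╴ ├───┴─┘ │
│   │   │    ↓ ↲│
├─┐ │ ╶─┴─┬─╴ ╷ │
│ │ │    P│↓ ↲│ │
│ │ └─┬─╴ │ ┌─┤ │
│ │   │↱ ↑│↓│ │ │
│ └─╴ │ ╶─┘ │ ╵ │
│     │↑ ← ↲│   │
└─────┴─────┴───┘

Path to Q:

┌─┬─────────────┐
│A│             │
│ ╵ ┌─────┐ ┌───┤
│↓  │     │ │   │
│ ┌─┘ ┌─┐ │ ╵ ╷ │
│↓│   │ │ │   │ │
│ │ ╶─┘ │ └─┐ │ │
│↓│     │   │ │ │
│ └─┬─╴ ├───┴─┘ │
│Q  │   │       │
├─┐ │ ╶─┴─┬─╴ ╷ │
│ │ │     │   │ │
│ │ └─┬─╴ │ ┌─┤ │
│ │   │   │ │ │ │
│ └─╴ │ ╶─┘ │ ╵ │
│     │     │   │
└─────┴─────┴───┘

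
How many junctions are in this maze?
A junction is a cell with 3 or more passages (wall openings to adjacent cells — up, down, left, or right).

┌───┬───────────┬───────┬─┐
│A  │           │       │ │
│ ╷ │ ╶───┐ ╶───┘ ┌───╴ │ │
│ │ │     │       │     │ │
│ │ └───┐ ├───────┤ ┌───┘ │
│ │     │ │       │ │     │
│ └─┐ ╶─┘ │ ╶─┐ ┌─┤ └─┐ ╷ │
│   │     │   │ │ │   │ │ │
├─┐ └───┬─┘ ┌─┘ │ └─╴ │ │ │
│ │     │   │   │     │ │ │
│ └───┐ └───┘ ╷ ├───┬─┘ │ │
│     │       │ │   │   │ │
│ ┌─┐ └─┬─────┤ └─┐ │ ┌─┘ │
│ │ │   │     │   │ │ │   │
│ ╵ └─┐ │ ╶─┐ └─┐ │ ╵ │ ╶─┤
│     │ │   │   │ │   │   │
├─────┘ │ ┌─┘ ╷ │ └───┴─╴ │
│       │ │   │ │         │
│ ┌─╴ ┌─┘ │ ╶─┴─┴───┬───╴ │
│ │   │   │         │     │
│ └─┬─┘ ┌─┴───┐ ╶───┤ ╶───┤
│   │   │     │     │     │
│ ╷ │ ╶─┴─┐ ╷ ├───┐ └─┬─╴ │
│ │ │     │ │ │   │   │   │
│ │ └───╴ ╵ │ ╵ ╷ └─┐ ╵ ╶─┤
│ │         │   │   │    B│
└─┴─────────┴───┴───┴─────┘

Checking each cell for number of passages:

Junctions found (3+ passages):
  (0, 5): 3 passages
  (2, 2): 3 passages
  (2, 7): 3 passages
  (2, 11): 3 passages
  (2, 12): 3 passages
  (3, 5): 3 passages
  (4, 7): 3 passages
  (5, 0): 3 passages
  (7, 1): 3 passages
  (7, 4): 3 passages
  (7, 6): 3 passages
  (8, 2): 3 passages
  (8, 12): 3 passages
  (9, 7): 3 passages
  (10, 0): 3 passages
  (10, 5): 3 passages
  (12, 4): 3 passages
  (12, 11): 3 passages
Total junctions: 18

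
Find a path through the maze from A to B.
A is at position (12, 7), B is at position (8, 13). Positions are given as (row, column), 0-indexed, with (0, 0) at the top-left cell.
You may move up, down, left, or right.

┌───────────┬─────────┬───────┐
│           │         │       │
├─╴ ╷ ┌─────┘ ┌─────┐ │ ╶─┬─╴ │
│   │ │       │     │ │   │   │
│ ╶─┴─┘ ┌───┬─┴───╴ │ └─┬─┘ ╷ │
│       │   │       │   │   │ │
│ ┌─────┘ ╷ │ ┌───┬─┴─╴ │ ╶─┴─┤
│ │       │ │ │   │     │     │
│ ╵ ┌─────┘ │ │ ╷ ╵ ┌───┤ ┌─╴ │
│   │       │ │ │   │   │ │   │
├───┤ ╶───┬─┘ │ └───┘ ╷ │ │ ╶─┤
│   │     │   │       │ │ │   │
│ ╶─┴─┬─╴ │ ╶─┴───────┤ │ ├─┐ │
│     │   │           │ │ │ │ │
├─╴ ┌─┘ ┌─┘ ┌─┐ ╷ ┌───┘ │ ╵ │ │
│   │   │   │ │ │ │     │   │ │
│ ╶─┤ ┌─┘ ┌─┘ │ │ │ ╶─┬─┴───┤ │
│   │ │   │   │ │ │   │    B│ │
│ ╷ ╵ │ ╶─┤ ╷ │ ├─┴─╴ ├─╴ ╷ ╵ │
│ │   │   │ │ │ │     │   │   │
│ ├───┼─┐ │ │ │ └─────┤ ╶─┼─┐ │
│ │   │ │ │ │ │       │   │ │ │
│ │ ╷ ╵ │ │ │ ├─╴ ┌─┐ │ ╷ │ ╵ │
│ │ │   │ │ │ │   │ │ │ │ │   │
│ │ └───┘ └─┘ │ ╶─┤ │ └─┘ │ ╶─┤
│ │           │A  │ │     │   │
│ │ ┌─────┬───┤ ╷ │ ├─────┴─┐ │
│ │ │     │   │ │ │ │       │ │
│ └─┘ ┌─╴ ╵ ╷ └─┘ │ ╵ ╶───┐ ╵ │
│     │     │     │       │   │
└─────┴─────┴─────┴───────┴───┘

Finding the shortest path from (12, 7) to (8, 13):
Path length: 16 steps
Directions: up → right → up → right → right → down → down → right → right → up → up → left → up → right → up → right

Solution:

┌───────────┬─────────┬───────┐
│           │         │       │
├─╴ ╷ ┌─────┘ ┌─────┐ │ ╶─┬─╴ │
│   │ │       │     │ │   │   │
│ ╶─┴─┘ ┌───┬─┴───╴ │ └─┬─┘ ╷ │
│       │   │       │   │   │ │
│ ┌─────┘ ╷ │ ┌───┬─┴─╴ │ ╶─┴─┤
│ │       │ │ │   │     │     │
│ ╵ ┌─────┘ │ │ ╷ ╵ ┌───┤ ┌─╴ │
│   │       │ │ │   │   │ │   │
├───┤ ╶───┬─┘ │ └───┘ ╷ │ │ ╶─┤
│   │     │   │       │ │ │   │
│ ╶─┴─┬─╴ │ ╶─┴───────┤ │ ├─┐ │
│     │   │           │ │ │ │ │
├─╴ ┌─┘ ┌─┘ ┌─┐ ╷ ┌───┘ │ ╵ │ │
│   │   │   │ │ │ │     │   │ │
│ ╶─┤ ┌─┘ ┌─┘ │ │ │ ╶─┬─┴───┤ │
│   │ │   │   │ │ │   │  ↱ B│ │
│ ╷ ╵ │ ╶─┤ ╷ │ ├─┴─╴ ├─╴ ╷ ╵ │
│ │   │   │ │ │ │     │↱ ↑│   │
│ ├───┼─┐ │ │ │ └─────┤ ╶─┼─┐ │
│ │   │ │ │ │ │  ↱ → ↓│↑ ↰│ │ │
│ │ ╷ ╵ │ │ │ ├─╴ ┌─┐ │ ╷ │ ╵ │
│ │ │   │ │ │ │↱ ↑│ │↓│ │↑│   │
│ │ └───┘ └─┘ │ ╶─┤ │ └─┘ │ ╶─┤
│ │           │A  │ │↳ → ↑│   │
│ │ ┌─────┬───┤ ╷ │ ├─────┴─┐ │
│ │ │     │   │ │ │ │       │ │
│ └─┘ ┌─╴ ╵ ╷ └─┘ │ ╵ ╶───┐ ╵ │
│     │     │     │       │   │
└─────┴─────┴─────┴───────┴───┘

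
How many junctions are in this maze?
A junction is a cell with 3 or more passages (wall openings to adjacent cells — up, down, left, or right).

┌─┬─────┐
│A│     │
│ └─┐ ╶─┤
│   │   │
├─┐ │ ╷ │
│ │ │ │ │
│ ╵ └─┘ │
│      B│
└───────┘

Checking each cell for number of passages:

Junctions found (3+ passages):
  (0, 2): 3 passages
  (1, 2): 3 passages
  (3, 1): 3 passages
Total junctions: 3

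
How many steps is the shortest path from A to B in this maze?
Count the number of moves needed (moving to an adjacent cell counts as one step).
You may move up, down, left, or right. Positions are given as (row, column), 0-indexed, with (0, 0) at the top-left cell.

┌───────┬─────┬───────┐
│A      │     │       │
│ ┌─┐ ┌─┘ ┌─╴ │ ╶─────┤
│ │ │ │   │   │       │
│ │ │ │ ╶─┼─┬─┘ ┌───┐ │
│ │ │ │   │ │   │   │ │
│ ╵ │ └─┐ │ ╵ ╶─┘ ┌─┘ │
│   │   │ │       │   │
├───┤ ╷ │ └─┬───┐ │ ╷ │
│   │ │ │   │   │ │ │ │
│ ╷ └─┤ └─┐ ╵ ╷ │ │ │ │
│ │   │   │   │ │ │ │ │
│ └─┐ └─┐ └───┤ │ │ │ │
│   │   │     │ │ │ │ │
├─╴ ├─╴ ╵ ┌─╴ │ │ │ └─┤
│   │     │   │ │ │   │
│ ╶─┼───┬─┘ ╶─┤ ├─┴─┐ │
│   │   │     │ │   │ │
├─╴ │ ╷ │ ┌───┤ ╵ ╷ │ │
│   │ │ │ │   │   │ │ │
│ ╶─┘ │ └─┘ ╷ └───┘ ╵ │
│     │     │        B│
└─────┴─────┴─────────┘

Using BFS to find shortest path:
Start: (0, 0), End: (10, 10)
Path found:
(0,0) → (0,1) → (0,2) → (1,2) → (2,2) → (3,2) → (3,3) → (4,3) → (5,3) → (5,4) → (6,4) → (7,4) → (7,3) → (6,3) → (6,2) → (5,2) → (5,1) → (4,1) → (4,0) → (5,0) → (6,0) → (6,1) → (7,1) → (7,0) → (8,0) → (8,1) → (9,1) → (9,0) → (10,0) → (10,1) → (10,2) → (9,2) → (8,2) → (8,3) → (9,3) → (10,3) → (10,4) → (10,5) → (9,5) → (9,6) → (10,6) → (10,7) → (10,8) → (10,9) → (10,10)
Number of steps: 44

Solution:

┌───────┬─────┬───────┐
│A → ↓  │     │       │
│ ┌─┐ ┌─┘ ┌─╴ │ ╶─────┤
│ │ │↓│   │   │       │
│ │ │ │ ╶─┼─┬─┘ ┌───┐ │
│ │ │↓│   │ │   │   │ │
│ ╵ │ └─┐ │ ╵ ╶─┘ ┌─┘ │
│   │↳ ↓│ │       │   │
├───┤ ╷ │ └─┬───┐ │ ╷ │
│↓ ↰│ │↓│   │   │ │ │ │
│ ╷ └─┤ └─┐ ╵ ╷ │ │ │ │
│↓│↑ ↰│↳ ↓│   │ │ │ │ │
│ └─┐ └─┐ └───┤ │ │ │ │
│↳ ↓│↑ ↰│↓    │ │ │ │ │
├─╴ ├─╴ ╵ ┌─╴ │ │ │ └─┤
│↓ ↲│  ↑ ↲│   │ │ │   │
│ ╶─┼───┬─┘ ╶─┤ ├─┴─┐ │
│↳ ↓│↱ ↓│     │ │   │ │
├─╴ │ ╷ │ ┌───┤ ╵ ╷ │ │
│↓ ↲│↑│↓│ │↱ ↓│   │ │ │
│ ╶─┘ │ └─┘ ╷ └───┘ ╵ │
│↳ → ↑│↳ → ↑│↳ → → → B│
└─────┴─────┴─────────┘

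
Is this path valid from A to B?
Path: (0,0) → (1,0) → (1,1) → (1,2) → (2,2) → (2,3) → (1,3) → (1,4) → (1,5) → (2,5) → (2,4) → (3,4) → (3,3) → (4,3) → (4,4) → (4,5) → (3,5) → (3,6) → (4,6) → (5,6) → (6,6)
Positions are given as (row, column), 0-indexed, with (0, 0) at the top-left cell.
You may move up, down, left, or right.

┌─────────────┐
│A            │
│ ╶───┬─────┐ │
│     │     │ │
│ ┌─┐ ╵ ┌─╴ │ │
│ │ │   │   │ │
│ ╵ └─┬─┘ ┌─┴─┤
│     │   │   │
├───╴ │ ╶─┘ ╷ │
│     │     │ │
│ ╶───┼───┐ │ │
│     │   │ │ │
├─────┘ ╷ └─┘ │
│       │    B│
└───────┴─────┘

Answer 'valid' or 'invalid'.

Checking path validity:
Result: All consecutive moves are passable.

valid

Correct solution:

┌─────────────┐
│A            │
│ ╶───┬─────┐ │
│↳ → ↓│↱ → ↓│ │
│ ┌─┐ ╵ ┌─╴ │ │
│ │ │↳ ↑│↓ ↲│ │
│ ╵ └─┬─┘ ┌─┴─┤
│     │↓ ↲│↱ ↓│
├───╴ │ ╶─┘ ╷ │
│     │↳ → ↑│↓│
│ ╶───┼───┐ │ │
│     │   │ │↓│
├─────┘ ╷ └─┘ │
│       │    B│
└───────┴─────┘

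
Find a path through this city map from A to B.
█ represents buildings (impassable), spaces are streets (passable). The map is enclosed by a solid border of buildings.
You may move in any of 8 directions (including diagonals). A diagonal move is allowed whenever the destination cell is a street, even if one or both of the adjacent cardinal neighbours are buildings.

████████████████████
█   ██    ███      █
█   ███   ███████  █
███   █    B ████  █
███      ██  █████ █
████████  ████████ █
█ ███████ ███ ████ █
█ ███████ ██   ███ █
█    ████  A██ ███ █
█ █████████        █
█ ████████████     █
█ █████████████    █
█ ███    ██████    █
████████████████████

Finding the shortest path from A to B:
Movement: 8-directional
Path length: 8 steps
Directions: left → up-left → up → up → up-left → up-right → right → right

Solution:

████████████████████
█   ██    ███      █
█   ███   ███████  █
███   █  →→B ████  █
███     ↗██  █████ █
████████ ↖████████ █
█ ███████↑███ ████ █
█ ███████↑██   ███ █
█    ████ ↖A██ ███ █
█ █████████        █
█ ████████████     █
█ █████████████    █
█ ███    ██████    █
████████████████████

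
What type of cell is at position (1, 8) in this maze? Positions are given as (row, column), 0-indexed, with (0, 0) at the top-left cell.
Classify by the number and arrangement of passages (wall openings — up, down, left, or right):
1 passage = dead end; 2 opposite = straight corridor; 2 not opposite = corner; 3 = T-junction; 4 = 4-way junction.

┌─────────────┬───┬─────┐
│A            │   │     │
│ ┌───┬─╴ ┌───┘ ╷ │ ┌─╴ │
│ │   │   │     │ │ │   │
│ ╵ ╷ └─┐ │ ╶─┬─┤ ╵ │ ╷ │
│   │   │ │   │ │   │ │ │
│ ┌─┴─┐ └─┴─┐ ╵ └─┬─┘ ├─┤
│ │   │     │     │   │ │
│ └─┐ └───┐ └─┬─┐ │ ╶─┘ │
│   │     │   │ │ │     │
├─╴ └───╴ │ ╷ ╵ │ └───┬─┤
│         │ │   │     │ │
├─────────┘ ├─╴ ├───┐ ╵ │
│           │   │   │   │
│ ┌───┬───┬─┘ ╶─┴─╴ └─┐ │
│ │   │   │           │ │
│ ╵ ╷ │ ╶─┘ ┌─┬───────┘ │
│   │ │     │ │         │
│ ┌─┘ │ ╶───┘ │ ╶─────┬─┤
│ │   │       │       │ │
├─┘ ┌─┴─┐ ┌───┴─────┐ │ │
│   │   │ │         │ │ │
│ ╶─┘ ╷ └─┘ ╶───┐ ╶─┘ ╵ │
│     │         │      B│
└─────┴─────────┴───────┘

Checking cell at (1, 8):
Number of passages: 2
Cell type: straight corridor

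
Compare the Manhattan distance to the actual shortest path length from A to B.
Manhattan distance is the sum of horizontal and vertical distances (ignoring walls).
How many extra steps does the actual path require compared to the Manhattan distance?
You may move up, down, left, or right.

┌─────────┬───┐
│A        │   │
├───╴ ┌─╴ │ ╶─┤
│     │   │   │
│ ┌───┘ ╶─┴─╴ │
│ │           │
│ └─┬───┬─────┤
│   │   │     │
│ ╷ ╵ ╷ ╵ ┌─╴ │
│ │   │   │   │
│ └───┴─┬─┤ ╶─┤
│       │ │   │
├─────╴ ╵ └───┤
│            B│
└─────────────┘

Manhattan distance: |6 - 0| + |6 - 0| = 12
Actual path length: 16
Extra steps: 16 - 12 = 4

Solution:

┌─────────┬───┐
│A → ↓    │   │
├───╴ ┌─╴ │ ╶─┤
│↓ ← ↲│   │   │
│ ┌───┘ ╶─┴─╴ │
│↓│           │
│ └─┬───┬─────┤
│↓  │   │     │
│ ╷ ╵ ╷ ╵ ┌─╴ │
│↓│   │   │   │
│ └───┴─┬─┤ ╶─┤
│↳ → → ↓│ │   │
├─────╴ ╵ └───┤
│      ↳ → → B│
└─────────────┘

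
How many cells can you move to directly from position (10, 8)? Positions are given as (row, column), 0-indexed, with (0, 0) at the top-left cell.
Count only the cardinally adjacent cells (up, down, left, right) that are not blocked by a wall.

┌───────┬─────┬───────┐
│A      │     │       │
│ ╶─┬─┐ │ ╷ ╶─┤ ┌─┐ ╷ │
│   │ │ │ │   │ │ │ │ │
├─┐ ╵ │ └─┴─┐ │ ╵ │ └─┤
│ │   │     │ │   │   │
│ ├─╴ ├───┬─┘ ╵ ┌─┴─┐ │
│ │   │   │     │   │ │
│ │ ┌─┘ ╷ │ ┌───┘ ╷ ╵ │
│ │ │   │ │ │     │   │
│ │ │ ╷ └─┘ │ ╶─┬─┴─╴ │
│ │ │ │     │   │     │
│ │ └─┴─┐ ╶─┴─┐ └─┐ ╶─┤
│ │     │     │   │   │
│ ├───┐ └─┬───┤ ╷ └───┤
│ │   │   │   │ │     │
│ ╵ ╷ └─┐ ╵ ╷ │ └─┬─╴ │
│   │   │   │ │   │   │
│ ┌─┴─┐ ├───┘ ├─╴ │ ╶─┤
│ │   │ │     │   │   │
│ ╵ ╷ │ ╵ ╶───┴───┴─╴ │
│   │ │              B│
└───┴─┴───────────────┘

Checking passable neighbors of (10, 8):
Neighbors: (10, 7), (10, 9)
Count: 2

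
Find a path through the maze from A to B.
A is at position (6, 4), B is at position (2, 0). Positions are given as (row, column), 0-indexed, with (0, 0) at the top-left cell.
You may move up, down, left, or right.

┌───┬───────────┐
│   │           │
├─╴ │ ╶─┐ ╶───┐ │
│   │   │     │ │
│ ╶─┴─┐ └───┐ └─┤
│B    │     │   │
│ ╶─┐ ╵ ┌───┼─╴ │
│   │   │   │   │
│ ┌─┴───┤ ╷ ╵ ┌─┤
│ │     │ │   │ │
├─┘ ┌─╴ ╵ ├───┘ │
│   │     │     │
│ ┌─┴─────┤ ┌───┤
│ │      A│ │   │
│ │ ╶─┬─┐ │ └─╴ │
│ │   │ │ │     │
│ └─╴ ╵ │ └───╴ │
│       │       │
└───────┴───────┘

Finding the shortest path from (6, 4) to (2, 0):
Path length: 40 steps
Directions: left → left → left → down → right → down → left → left → up → up → up → right → up → right → right → down → right → up → up → right → down → right → up → right → up → left → up → left → left → up → left → left → down → right → down → down → left → up → left → left

Solution:

┌───┬───────────┐
│   │↓ ← ↰      │
├─╴ │ ╶─┐ ╶───┐ │
│   │↳ ↓│↑ ← ↰│ │
│ ╶─┴─┐ └───┐ └─┤
│B ← ↰│↓    │↑ ↰│
│ ╶─┐ ╵ ┌───┼─╴ │
│   │↑ ↲│↱ ↓│↱ ↑│
│ ┌─┴───┤ ╷ ╵ ┌─┤
│ │↱ → ↓│↑│↳ ↑│ │
├─┘ ┌─╴ ╵ ├───┘ │
│↱ ↑│  ↳ ↑│     │
│ ┌─┴─────┤ ┌───┤
│↑│↓ ← ← A│ │   │
│ │ ╶─┬─┐ │ └─╴ │
│↑│↳ ↓│ │ │     │
│ └─╴ ╵ │ └───╴ │
│↑ ← ↲  │       │
└───────┴───────┘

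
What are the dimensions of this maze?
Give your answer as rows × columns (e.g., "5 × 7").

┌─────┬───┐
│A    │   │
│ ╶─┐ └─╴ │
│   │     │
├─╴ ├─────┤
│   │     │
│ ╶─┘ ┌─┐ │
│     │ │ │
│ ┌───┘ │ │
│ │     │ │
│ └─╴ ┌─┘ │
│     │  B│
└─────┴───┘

Counting the maze dimensions:
Rows (vertical): 6
Columns (horizontal): 5
Dimensions: 6 × 5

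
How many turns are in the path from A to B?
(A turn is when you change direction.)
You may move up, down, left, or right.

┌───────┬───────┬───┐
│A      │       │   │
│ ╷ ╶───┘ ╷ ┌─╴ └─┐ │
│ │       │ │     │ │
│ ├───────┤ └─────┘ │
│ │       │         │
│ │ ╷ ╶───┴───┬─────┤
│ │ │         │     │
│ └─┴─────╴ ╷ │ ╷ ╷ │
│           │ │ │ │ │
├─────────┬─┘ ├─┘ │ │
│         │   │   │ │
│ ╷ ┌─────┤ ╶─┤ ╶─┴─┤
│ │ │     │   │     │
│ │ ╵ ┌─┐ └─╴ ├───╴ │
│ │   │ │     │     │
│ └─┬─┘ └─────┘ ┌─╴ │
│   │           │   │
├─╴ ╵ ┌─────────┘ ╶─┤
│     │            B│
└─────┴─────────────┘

Directions: down, down, down, down, right, right, right, right, right, up, right, down, down, left, down, right, down, left, left, up, left, left, down, left, up, up, left, down, down, down, right, down, right, up, right, right, right, right, right, up, right, right, down, left, down, right
Number of turns: 27

Solution:

┌───────┬───────┬───┐
│A      │       │   │
│ ╷ ╶───┘ ╷ ┌─╴ └─┐ │
│↓│       │ │     │ │
│ ├───────┤ └─────┘ │
│↓│       │         │
│ │ ╷ ╶───┴───┬─────┤
│↓│ │      ↱ ↓│     │
│ └─┴─────╴ ╷ │ ╷ ╷ │
│↳ → → → → ↑│↓│ │ │ │
├─────────┬─┘ ├─┘ │ │
│↓ ↰      │↓ ↲│   │ │
│ ╷ ┌─────┤ ╶─┤ ╶─┴─┤
│↓│↑│↓ ← ↰│↳ ↓│     │
│ │ ╵ ┌─┐ └─╴ ├───╴ │
│↓│↑ ↲│ │↑ ← ↲│↱ → ↓│
│ └─┬─┘ └─────┘ ┌─╴ │
│↳ ↓│↱ → → → → ↑│↓ ↲│
├─╴ ╵ ┌─────────┘ ╶─┤
│  ↳ ↑│          ↳ B│
└─────┴─────────────┘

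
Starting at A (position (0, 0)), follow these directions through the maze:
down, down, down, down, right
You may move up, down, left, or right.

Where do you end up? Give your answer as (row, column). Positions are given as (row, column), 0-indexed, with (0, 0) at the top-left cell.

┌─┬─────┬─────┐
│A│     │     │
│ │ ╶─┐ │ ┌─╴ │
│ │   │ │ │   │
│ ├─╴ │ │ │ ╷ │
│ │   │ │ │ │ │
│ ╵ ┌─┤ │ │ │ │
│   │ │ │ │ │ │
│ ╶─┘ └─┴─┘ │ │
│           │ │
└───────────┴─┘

Following directions step by step:
Start: (0, 0)
  down: (0, 0) → (1, 0)
  down: (1, 0) → (2, 0)
  down: (2, 0) → (3, 0)
  down: (3, 0) → (4, 0)
  right: (4, 0) → (4, 1)
Final position: (4, 1)

Path taken:

┌─┬─────┬─────┐
│A│     │     │
│ │ ╶─┐ │ ┌─╴ │
│↓│   │ │ │   │
│ ├─╴ │ │ │ ╷ │
│↓│   │ │ │ │ │
│ ╵ ┌─┤ │ │ │ │
│↓  │ │ │ │ │ │
│ ╶─┘ └─┴─┘ │ │
│↳ B        │ │
└───────────┴─┘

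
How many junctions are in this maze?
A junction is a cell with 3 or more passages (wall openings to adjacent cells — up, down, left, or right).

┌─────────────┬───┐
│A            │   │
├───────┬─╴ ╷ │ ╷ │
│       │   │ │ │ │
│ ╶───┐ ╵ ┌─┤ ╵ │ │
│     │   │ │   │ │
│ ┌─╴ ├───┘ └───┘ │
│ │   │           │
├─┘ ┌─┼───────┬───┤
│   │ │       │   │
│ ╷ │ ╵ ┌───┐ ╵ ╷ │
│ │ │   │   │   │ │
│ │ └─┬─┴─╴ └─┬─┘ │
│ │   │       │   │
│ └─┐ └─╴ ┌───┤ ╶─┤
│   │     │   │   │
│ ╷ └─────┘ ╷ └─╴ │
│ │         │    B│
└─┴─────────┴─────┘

Checking each cell for number of passages:

Junctions found (3+ passages):
  (0, 5): 3 passages
  (2, 0): 3 passages
  (3, 5): 3 passages
  (4, 1): 3 passages
  (6, 4): 3 passages
  (6, 5): 3 passages
  (7, 0): 3 passages
Total junctions: 7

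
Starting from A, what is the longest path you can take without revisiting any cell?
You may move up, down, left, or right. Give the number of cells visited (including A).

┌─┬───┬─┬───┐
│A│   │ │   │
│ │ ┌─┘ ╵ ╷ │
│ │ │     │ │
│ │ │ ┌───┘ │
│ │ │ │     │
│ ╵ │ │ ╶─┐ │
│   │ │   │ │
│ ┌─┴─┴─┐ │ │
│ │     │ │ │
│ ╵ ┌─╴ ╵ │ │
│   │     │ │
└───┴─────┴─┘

Finding longest simple path using DFS:
Start: (0, 0)
Longest path visits 26 cells
Path: A → down → down → down → down → down → right → up → right → right → down → right → up → up → left → up → right → right → up → up → left → down → left → left → down → down

Solution:

┌─┬───┬─┬───┐
│A│   │ │↓ ↰│
│ │ ┌─┘ ╵ ╷ │
│↓│ │↓ ← ↲│↑│
│ │ │ ┌───┘ │
│↓│ │↓│↱ → ↑│
│ ╵ │ │ ╶─┐ │
│↓  │B│↑ ↰│ │
│ ┌─┴─┴─┐ │ │
│↓│↱ → ↓│↑│ │
│ ╵ ┌─╴ ╵ │ │
│↳ ↑│  ↳ ↑│ │
└───┴─────┴─┘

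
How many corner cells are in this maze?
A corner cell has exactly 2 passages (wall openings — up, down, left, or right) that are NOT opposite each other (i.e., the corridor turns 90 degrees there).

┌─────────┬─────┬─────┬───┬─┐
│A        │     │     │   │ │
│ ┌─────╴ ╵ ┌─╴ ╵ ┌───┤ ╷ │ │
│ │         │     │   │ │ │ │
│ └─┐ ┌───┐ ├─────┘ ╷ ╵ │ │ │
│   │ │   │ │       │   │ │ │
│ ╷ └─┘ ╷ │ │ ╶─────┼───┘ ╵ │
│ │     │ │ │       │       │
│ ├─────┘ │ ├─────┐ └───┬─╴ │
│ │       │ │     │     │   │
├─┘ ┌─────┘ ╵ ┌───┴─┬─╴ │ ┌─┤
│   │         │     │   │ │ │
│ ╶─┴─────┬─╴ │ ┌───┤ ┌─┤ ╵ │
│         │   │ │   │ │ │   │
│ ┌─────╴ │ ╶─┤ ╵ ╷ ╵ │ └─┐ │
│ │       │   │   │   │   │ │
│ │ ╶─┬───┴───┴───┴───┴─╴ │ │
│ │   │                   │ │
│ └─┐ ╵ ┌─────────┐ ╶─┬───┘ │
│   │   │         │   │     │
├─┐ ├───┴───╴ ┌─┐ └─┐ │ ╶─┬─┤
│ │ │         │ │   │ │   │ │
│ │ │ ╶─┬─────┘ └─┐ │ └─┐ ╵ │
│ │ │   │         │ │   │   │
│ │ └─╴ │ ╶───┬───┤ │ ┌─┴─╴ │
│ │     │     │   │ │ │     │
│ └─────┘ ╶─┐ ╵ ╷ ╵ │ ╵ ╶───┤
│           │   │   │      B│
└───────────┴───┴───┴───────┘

Counting corner cells (2 non-opposite passages):
Total corners: 84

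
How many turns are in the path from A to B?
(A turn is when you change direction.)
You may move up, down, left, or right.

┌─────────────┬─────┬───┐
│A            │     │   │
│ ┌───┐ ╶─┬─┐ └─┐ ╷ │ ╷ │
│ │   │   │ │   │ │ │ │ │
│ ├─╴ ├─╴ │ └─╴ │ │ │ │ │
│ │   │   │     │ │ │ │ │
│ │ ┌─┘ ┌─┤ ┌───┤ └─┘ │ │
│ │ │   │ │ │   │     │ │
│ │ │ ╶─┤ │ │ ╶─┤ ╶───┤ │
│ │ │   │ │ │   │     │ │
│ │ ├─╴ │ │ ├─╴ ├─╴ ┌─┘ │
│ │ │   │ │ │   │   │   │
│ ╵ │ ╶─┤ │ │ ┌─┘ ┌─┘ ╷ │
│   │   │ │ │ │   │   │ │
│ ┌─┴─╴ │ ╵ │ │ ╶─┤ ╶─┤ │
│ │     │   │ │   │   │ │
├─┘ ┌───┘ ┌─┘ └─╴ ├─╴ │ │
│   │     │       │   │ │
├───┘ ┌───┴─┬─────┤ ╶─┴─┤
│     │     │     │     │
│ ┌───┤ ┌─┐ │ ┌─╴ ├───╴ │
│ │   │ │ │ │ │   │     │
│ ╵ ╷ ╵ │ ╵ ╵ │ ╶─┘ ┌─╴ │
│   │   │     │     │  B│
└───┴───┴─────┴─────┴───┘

Directions: right, right, right, right, right, right, down, right, down, left, left, down, down, down, down, down, left, down, left, left, down, left, left, down, down, right, up, right, down, right, up, up, right, right, down, down, right, up, up, right, right, down, left, down, right, right, up, right, right, down
Number of turns: 29

Solution:

┌─────────────┬─────┬───┐
│A → → → → → ↓│     │   │
│ ┌───┐ ╶─┬─┐ └─┐ ╷ │ ╷ │
│ │   │   │ │↳ ↓│ │ │ │ │
│ ├─╴ ├─╴ │ └─╴ │ │ │ │ │
│ │   │   │↓ ← ↲│ │ │ │ │
│ │ ┌─┘ ┌─┤ ┌───┤ └─┘ │ │
│ │ │   │ │↓│   │     │ │
│ │ │ ╶─┤ │ │ ╶─┤ ╶───┤ │
│ │ │   │ │↓│   │     │ │
│ │ ├─╴ │ │ ├─╴ ├─╴ ┌─┘ │
│ │ │   │ │↓│   │   │   │
│ ╵ │ ╶─┤ │ │ ┌─┘ ┌─┘ ╷ │
│   │   │ │↓│ │   │   │ │
│ ┌─┴─╴ │ ╵ │ │ ╶─┤ ╶─┤ │
│ │     │↓ ↲│ │   │   │ │
├─┘ ┌───┘ ┌─┘ └─╴ ├─╴ │ │
│   │↓ ← ↲│       │   │ │
├───┘ ┌───┴─┬─────┤ ╶─┴─┤
│↓ ← ↲│↱ → ↓│↱ → ↓│     │
│ ┌───┤ ┌─┐ │ ┌─╴ ├───╴ │
│↓│↱ ↓│↑│ │↓│↑│↓ ↲│↱ → ↓│
│ ╵ ╷ ╵ │ ╵ ╵ │ ╶─┘ ┌─╴ │
│↳ ↑│↳ ↑│  ↳ ↑│↳ → ↑│  B│
└───┴───┴─────┴─────┴───┘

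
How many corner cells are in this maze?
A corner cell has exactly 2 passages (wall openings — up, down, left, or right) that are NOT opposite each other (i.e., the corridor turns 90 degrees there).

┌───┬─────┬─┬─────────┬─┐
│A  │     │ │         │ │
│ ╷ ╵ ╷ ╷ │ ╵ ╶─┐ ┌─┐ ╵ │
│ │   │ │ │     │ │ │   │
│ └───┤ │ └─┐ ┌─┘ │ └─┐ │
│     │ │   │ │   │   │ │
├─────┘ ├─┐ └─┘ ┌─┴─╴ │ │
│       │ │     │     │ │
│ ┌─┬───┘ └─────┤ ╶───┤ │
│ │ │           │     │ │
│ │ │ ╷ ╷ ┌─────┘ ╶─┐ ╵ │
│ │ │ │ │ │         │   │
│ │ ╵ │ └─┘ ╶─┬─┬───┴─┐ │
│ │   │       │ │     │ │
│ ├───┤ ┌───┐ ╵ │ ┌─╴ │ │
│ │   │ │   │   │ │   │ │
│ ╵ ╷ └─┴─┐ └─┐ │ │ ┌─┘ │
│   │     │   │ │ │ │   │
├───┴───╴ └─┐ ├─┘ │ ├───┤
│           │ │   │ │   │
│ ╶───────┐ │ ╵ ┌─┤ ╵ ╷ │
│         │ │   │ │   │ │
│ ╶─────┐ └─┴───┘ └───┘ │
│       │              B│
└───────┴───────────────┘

Counting corner cells (2 non-opposite passages):
Total corners: 59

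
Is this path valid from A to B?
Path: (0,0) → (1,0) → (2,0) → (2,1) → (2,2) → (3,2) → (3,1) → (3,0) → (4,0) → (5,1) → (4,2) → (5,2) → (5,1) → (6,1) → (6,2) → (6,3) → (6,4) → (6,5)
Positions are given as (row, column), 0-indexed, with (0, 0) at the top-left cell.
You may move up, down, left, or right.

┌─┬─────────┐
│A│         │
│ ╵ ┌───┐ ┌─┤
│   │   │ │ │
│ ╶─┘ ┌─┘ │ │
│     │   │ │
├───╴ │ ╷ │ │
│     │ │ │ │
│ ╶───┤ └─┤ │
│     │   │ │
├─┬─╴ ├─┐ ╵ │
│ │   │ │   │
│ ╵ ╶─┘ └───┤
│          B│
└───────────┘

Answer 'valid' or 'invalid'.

Checking path validity:
Result: Invalid move at step 9: cannot move from (4, 0) to (5, 1).

invalid

Correct solution:

┌─┬─────────┐
│A│         │
│ ╵ ┌───┐ ┌─┤
│↓  │   │ │ │
│ ╶─┘ ┌─┘ │ │
│↳ → ↓│   │ │
├───╴ │ ╷ │ │
│↓ ← ↲│ │ │ │
│ ╶───┤ └─┤ │
│↳ → ↓│   │ │
├─┬─╴ ├─┐ ╵ │
│ │↓ ↲│ │   │
│ ╵ ╶─┘ └───┤
│  ↳ → → → B│
└───────────┘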